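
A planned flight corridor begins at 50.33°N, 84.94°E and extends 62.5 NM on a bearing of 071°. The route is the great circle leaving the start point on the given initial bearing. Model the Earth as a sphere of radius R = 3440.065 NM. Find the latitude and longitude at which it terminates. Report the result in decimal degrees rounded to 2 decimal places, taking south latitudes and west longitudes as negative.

latitude 50.66°, longitude 86.49°

The arc subtends δ = 62.5/3440.065 = 0.018168 rad at the centre.
Start latitude φ₁ = 0.878424 rad; initial bearing θ = 1.239184 rad.
Destination latitude: φ₂ = arcsin( sin φ₁ cos δ + cos φ₁ sin δ cos θ ) = arcsin(0.773383) = 50.66°.
For the longitude increment, Δλ = atan2( sin θ sin δ cos φ₁, cos δ − sin φ₁ sin φ₂ ) = atan2(0.010966, 0.404536) = 1.55°.
λ₂ = λ₁ + Δλ = 86.49°.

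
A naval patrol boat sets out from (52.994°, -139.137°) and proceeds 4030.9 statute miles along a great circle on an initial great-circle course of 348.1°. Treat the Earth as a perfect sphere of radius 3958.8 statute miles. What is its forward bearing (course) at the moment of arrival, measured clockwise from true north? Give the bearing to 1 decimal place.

final bearing 198.5°

δ = 4030.9/3958.8 = 1.018213 rad (58.3393°).
With φ₁ = 52.994° = 0.924920 rad and θ = 348.1° = 6.075491 rad:
sin φ₂ = sin φ₁ cos δ + cos φ₁ sin δ cos θ = (0.798572)(0.524888) + (0.601899)(0.851171)(0.978509) = 0.920470
φ₂ = asin(0.920470) = 1.169281 rad = 66.995°.
Then Δλ = atan2(-0.105642, -0.210174) = -2.675833 rad, from sin θ sin δ cos φ₁ over cos δ − sin φ₁ sin φ₂.
λ₂ = -139.137° + -153.314° = -292.451°, normalized to (−180°, 180°] → 67.549°.
The forward bearing on arrival equals the back-azimuth from the destination plus 180°.
Back-azimuth from P₂ (67.0°, 67.5°) to P₁ (53.0°, -139.1°), with Δλ' = λ₁ − λ₂ = -206.7°: atan2( sin Δλ' cos φ₁ , cos φ₂ sin φ₁ − sin φ₂ cos φ₁ cos Δλ' ) = 18.5°.
Final bearing = (18.5° + 180°) mod 360° = 198.5°.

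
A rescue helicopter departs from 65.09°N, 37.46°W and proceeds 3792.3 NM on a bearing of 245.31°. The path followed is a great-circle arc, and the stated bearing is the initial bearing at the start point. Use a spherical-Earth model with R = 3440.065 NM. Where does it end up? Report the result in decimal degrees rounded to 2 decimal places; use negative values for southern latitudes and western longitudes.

Central angle δ = d/R = 1.102392 rad.
Start latitude φ₁ = 1.136035 rad; initial bearing θ = 4.281467 rad.
Applying the spherical law of cosines for sides, sin φ₂ = sin φ₁ cos δ + cos φ₁ sin δ cos θ = 0.252477, so φ₂ = 14.62°.
Then Δλ = atan2(-0.341469, 0.222473) = -0.993355 rad, from sin θ sin δ cos φ₁ over cos δ − sin φ₁ sin φ₂.
Hence λ₂ = -37.46° + -56.92° = -94.38°.

latitude 14.62°, longitude -94.38°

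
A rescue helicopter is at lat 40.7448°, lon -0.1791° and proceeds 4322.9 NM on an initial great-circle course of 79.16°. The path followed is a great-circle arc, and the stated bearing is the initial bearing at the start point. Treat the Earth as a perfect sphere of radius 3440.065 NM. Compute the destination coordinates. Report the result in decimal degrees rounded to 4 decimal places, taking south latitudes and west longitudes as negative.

δ = 4322.9/3440.065 = 1.256633 rad (71.9998°).
With φ₁ = 40.7448° = 0.711131 rad and θ = 79.16° = 1.381603 rad:
Applying the spherical law of cosines for sides, sin φ₂ = sin φ₁ cos δ + cos φ₁ sin δ cos θ = 0.337205, so φ₂ = 19.7067°.
Then Δλ = atan2(0.707685, 0.088930) = 1.445789 rad, from sin θ sin δ cos φ₁ over cos δ − sin φ₁ sin φ₂.
Hence λ₂ = -0.1791° + 82.8376° = 82.6585°.

latitude 19.7067°, longitude 82.6585°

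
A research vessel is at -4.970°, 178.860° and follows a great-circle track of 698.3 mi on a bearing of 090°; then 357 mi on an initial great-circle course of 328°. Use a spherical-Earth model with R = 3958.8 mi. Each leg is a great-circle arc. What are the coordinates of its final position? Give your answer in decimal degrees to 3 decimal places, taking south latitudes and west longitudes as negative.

Apply the spherical direct solution leg by leg, carrying full precision between legs.
Leg 1: from (-4.970°, 178.860°), δ = 698.3/3958.8 = 0.176392 rad, θ = 90° → φ = -4.893°, λ = -170.996°.
Leg 2: from (-4.893°, -170.996°), δ = 357/3958.8 = 0.090179 rad, θ = 328° → φ = -0.507°, λ = -173.732°.

latitude -0.507°, longitude -173.732°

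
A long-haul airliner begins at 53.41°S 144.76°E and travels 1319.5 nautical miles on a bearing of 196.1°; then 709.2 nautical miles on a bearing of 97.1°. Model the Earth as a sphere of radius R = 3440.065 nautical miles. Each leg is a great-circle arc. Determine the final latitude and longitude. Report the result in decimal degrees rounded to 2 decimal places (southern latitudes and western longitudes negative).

Apply the spherical direct solution leg by leg, carrying full precision between legs.
Leg 1: from (-53.41°, 144.76°), δ = 1319.5/3440.065 = 0.383568 rad, θ = 196.1° → φ = -73.52°, λ = 123.31°.
Leg 2: from (-73.52°, 123.31°), δ = 709.2/3440.065 = 0.206159 rad, θ = 97.1° → φ = -71.05°, λ = 162.01°.

latitude -71.05°, longitude 162.01°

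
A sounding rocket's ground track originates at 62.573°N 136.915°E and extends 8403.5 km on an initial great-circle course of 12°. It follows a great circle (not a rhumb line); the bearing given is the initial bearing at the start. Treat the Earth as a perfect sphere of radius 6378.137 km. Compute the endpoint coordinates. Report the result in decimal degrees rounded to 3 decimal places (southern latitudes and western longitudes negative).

Central angle δ = d/R = 1.317548 rad.
Start latitude φ₁ = 1.092105 rad; initial bearing θ = 0.209440 rad.
Applying the spherical law of cosines for sides, sin φ₂ = sin φ₁ cos δ + cos φ₁ sin δ cos θ = 0.658569, so φ₂ = 41.191°.
Then Δλ = atan2(0.092713, -0.333995) = 2.870821 rad, from sin θ sin δ cos φ₁ over cos δ − sin φ₁ sin φ₂.
λ₂ = 136.915° + 164.486° = 301.401°, normalized to (−180°, 180°] → -58.599°.

latitude 41.191°, longitude -58.599°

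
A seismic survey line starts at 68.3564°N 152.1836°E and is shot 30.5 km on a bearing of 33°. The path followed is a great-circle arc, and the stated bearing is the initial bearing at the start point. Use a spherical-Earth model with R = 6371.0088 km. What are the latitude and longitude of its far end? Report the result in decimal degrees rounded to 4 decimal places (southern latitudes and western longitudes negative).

δ = 30.5/6371.0088 = 0.004787 rad (0.2743°).
Start latitude φ₁ = 1.193044 rad; initial bearing θ = 0.575959 rad.
Applying the spherical law of cosines for sides, sin φ₂ = sin φ₁ cos δ + cos φ₁ sin δ cos θ = 0.930966, so φ₂ = 68.5859°.
Then Δλ = atan2(0.000962, 0.134659) = 0.007141 rad, from sin θ sin δ cos φ₁ over cos δ − sin φ₁ sin φ₂.
Hence λ₂ = 152.1836° + 0.4092° = 152.5928°.

latitude 68.5859°, longitude 152.5928°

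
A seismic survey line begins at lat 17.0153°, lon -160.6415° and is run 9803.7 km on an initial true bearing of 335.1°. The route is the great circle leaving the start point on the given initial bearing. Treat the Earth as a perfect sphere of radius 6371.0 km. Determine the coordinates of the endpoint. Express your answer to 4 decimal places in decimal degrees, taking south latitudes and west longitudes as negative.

latitude 61.1941°, longitude 80.2092°

δ = 9803.7/6371 = 1.538801 rad (88.1668°).
With φ₁ = 17.0153° = 0.296973 rad and θ = 335.1° = 5.848598 rad:
Applying the spherical law of cosines for sides, sin φ₂ = sin φ₁ cos δ + cos φ₁ sin δ cos θ = 0.876257, so φ₂ = 61.1941°.
Δλ = atan2( sin θ sin δ cos φ₁ , cos δ − sin φ₁ sin φ₂ ) = atan2(-0.402400, -0.224426) = -2.079548 rad = -119.1493°.
λ₂ = -160.6415° + -119.1493° = -279.7908°, normalized to (−180°, 180°] → 80.2092°.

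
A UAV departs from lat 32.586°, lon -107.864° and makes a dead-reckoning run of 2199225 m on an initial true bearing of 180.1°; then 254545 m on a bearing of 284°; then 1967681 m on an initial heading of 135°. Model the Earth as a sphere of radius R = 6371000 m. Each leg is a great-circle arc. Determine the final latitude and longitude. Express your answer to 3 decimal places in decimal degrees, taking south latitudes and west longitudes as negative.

Apply the spherical direct solution leg by leg, carrying full precision between legs.
Leg 1: from (32.586°, -107.864°), δ = 2199225/6371000 = 0.345193 rad, θ = 180.1° → φ = 12.808°, λ = -107.899°.
Leg 2: from (12.808°, -107.899°), δ = 254545/6371000 = 0.039954 rad, θ = 284° → φ = 13.352°, λ = -110.182°.
Leg 3: from (13.352°, -110.182°), δ = 1967681/6371000 = 0.308850 rad, θ = 135° → φ = 0.623°, λ = -97.769°.

latitude 0.623°, longitude -97.769°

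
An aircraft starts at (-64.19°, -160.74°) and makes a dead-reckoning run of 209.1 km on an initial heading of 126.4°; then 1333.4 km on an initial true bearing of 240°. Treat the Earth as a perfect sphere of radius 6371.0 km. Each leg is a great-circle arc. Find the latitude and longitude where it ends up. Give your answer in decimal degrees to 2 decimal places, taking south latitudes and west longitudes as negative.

Apply the spherical direct solution leg by leg, carrying full precision between legs.
Leg 1: from (-64.19°, -160.74°), δ = 209.1/6371 = 0.032821 rad, θ = 126.4° → φ = -65.26°, λ = -157.12°.
Leg 2: from (-65.26°, -157.12°), δ = 1333.4/6371 = 0.209292 rad, θ = 240° → φ = -68.73°, λ = 173.14°.

latitude -68.73°, longitude 173.14°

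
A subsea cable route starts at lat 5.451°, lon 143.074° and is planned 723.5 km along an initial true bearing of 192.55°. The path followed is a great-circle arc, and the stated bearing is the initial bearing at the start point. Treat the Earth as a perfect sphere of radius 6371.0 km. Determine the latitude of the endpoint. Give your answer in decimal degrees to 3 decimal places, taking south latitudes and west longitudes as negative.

δ = 723.5/6371 = 0.113561 rad (6.5066°).
With φ₁ = 5.451° = 0.095138 rad and θ = 192.55° = 3.360631 rad:
sin φ₂ = sin φ₁ cos δ + cos φ₁ sin δ cos θ = (0.094994)(0.993559) + (0.995478)(0.113318)(-0.976107) = -0.015727
φ₂ = asin(-0.015727) = -0.015728 rad = -0.901°.
For the longitude increment, Δλ = atan2( sin θ sin δ cos φ₁, cos δ − sin φ₁ sin φ₂ ) = atan2(-0.024512, 0.995053) = -1.411°.
Hence λ₂ = 143.074° + -1.411° = 141.663°.

latitude -0.901°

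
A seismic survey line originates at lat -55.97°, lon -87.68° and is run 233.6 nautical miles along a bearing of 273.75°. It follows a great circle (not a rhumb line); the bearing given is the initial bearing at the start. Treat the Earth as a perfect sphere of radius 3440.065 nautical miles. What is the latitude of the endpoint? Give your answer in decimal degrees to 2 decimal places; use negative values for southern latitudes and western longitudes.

δ = 233.6/3440.065 = 0.067906 rad (3.8907°).
Start latitude φ₁ = -0.976861 rad; initial bearing θ = 4.777839 rad.
Destination latitude: φ₂ = arcsin( sin φ₁ cos δ + cos φ₁ sin δ cos θ ) = arcsin(-0.824351) = -55.52°.
Then Δλ = atan2(-0.037891, 0.314519) = -0.119896 rad, from sin θ sin δ cos φ₁ over cos δ − sin φ₁ sin φ₂.
λ₂ = λ₁ + Δλ = -94.55°.

latitude -55.52°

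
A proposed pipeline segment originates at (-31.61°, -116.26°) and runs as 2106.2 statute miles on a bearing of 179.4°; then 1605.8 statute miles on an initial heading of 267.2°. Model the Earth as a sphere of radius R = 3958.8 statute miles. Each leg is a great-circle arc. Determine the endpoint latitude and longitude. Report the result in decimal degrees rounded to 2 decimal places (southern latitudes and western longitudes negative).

Apply the spherical direct solution leg by leg, carrying full precision between legs.
Leg 1: from (-31.61°, -116.26°), δ = 2106.2/3958.8 = 0.532030 rad, θ = 179.4° → φ = -62.09°, λ = -115.61°.
Leg 2: from (-62.09°, -115.61°), δ = 1605.8/3958.8 = 0.405628 rad, θ = 267.2° → φ = -55.19°, λ = -159.27°.

latitude -55.19°, longitude -159.27°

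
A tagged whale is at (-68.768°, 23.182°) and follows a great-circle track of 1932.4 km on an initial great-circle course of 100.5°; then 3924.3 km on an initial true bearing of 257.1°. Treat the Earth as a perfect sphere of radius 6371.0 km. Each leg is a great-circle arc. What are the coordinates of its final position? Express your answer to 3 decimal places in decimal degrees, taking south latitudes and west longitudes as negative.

Apply the spherical direct solution leg by leg, carrying full precision between legs.
Leg 1: from (-68.768°, 23.182°), δ = 1932.4/6371 = 0.303312 rad, θ = 100.5° → φ = -65.407°, λ = 68.065°.
Leg 2: from (-65.407°, 68.065°), δ = 3924.3/6371 = 0.615963 rad, θ = 257.1° → φ = -52.736°, λ = -0.384°.

latitude -52.736°, longitude -0.384°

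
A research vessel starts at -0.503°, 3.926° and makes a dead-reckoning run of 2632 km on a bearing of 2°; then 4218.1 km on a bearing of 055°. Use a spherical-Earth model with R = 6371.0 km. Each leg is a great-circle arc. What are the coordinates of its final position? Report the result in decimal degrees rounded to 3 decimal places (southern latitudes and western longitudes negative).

latitude 39.369°, longitude 45.446°

Apply the spherical direct solution leg by leg, carrying full precision between legs.
Leg 1: from (-0.503°, 3.926°), δ = 2632/6371 = 0.413122 rad, θ = 2° → φ = 23.152°, λ = 4.799°.
Leg 2: from (23.152°, 4.799°), δ = 4218.1/6371 = 0.662078 rad, θ = 55° → φ = 39.369°, λ = 45.446°.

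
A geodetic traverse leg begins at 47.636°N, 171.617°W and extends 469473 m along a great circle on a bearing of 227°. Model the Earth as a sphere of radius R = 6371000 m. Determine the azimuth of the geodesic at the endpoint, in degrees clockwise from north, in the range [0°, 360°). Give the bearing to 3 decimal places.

final bearing 223.867°

Central angle δ = d/R = 0.073689 rad.
Start latitude φ₁ = 0.831405 rad; initial bearing θ = 3.961897 rad.
sin φ₂ = sin φ₁ cos δ + cos φ₁ sin δ cos θ = (0.738879)(0.997286) + (0.673838)(0.073622)(-0.681998) = 0.703040
φ₂ = asin(0.703040) = 0.779663 rad = 44.671°.
Then Δλ = atan2(-0.036282, 0.477825) = -0.075786 rad, from sin θ sin δ cos φ₁ over cos δ − sin φ₁ sin φ₂.
Hence λ₂ = -171.617° + -4.342° = -175.959°.
The forward bearing on arrival equals the back-azimuth from the destination plus 180°.
Back-azimuth from P₂ (44.671°, -175.959°) to P₁ (47.636°, -171.617°), with Δλ' = λ₁ − λ₂ = 4.342°: atan2( sin Δλ' cos φ₁ , cos φ₂ sin φ₁ − sin φ₂ cos φ₁ cos Δλ' ) = 43.867°.
Final bearing = (43.867° + 180°) mod 360° = 223.867°.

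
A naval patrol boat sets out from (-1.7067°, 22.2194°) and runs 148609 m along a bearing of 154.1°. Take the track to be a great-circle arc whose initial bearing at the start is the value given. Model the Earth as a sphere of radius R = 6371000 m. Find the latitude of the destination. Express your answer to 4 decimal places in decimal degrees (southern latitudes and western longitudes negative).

The arc subtends δ = 148609/6371000 = 0.023326 rad at the centre.
Converting: φ₁ = -0.029788 rad, θ = 2.689552 rad.
Destination latitude: φ₂ = arcsin( sin φ₁ cos δ + cos φ₁ sin δ cos θ ) = arcsin(-0.050747) = -2.9088°.
Δλ = atan2( sin θ sin δ cos φ₁ , cos δ − sin φ₁ sin φ₂ ) = atan2(0.010183, 0.998217) = 0.010201 rad = 0.5845°.
λ₂ = 22.2194° + 0.5845° = 22.8039°.

latitude -2.9088°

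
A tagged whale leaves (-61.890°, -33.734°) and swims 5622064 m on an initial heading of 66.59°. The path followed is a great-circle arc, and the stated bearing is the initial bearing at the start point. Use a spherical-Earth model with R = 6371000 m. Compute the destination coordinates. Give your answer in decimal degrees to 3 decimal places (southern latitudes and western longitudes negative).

latitude -24.567°, longitude 17.460°

δ = 5622064/6371000 = 0.882446 rad (50.5604°).
With φ₁ = -61.890° = -1.080184 rad and θ = 66.59° = 1.162215 rad:
Applying the spherical law of cosines for sides, sin φ₂ = sin φ₁ cos δ + cos φ₁ sin δ cos θ = -0.415759, so φ₂ = -24.567°.
Δλ = atan2( sin θ sin δ cos φ₁ , cos δ − sin φ₁ sin φ₂ ) = atan2(0.333926, 0.268546) = 0.893496 rad = 51.194°.
λ₂ = -33.734° + 51.194° = 17.460°.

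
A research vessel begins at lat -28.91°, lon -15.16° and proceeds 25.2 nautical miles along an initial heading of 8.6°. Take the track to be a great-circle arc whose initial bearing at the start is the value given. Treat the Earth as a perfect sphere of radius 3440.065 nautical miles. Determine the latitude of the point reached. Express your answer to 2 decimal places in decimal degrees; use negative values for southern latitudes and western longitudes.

latitude -28.49°

The arc subtends δ = 25.2/3440.065 = 0.007325 rad at the centre.
Start latitude φ₁ = -0.504575 rad; initial bearing θ = 0.150098 rad.
sin φ₂ = sin φ₁ cos δ + cos φ₁ sin δ cos θ = (-0.483435)(0.999973) + (0.875380)(0.007325)(0.988756) = -0.477082
φ₂ = asin(-0.477082) = -0.497331 rad = -28.49°.
For the longitude increment, Δλ = atan2( sin θ sin δ cos φ₁, cos δ − sin φ₁ sin φ₂ ) = atan2(0.000959, 0.769335) = 0.07°.
λ₂ = λ₁ + Δλ = -15.09°.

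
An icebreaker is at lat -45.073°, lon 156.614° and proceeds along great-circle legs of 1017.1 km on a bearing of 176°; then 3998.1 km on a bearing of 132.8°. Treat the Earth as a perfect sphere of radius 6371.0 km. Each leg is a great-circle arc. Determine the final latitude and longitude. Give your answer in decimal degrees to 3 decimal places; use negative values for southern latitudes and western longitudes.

Apply the spherical direct solution leg by leg, carrying full precision between legs.
Leg 1: from (-45.073°, 156.614°), δ = 1017.1/6371 = 0.159645 rad, θ = 176° → φ = -54.193°, λ = 157.700°.
Leg 2: from (-54.193°, 157.700°), δ = 3998.1/6371 = 0.627547 rad, θ = 132.8° → φ = -62.858°, λ = -131.502°.

latitude -62.858°, longitude -131.502°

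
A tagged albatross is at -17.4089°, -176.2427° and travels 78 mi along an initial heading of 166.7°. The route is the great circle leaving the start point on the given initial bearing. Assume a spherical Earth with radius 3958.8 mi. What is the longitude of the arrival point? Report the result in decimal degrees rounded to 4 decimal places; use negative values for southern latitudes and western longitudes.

longitude -175.9689°

δ = 78/3958.8 = 0.019703 rad (1.1289°).
Converting: φ₁ = -0.303843 rad, θ = 2.909464 rad.
Destination latitude: φ₂ = arcsin( sin φ₁ cos δ + cos φ₁ sin δ cos θ ) = arcsin(-0.317426) = -18.5073°.
Then Δλ = atan2(0.004325, 0.904836) = 0.004780 rad, from sin θ sin δ cos φ₁ over cos δ − sin φ₁ sin φ₂.
Hence λ₂ = -176.2427° + 0.2738° = -175.9689°.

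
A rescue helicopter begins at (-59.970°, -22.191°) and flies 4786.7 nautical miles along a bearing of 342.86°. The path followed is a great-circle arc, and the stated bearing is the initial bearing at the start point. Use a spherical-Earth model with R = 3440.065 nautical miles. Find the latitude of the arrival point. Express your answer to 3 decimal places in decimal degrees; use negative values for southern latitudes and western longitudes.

latitude 18.429°

The arc subtends δ = 4786.7/3440.065 = 1.391456 rad at the centre.
Converting: φ₁ = -1.046674 rad, θ = 5.984036 rad.
sin φ₂ = sin φ₁ cos δ + cos φ₁ sin δ cos θ = (-0.865763)(0.178380) + (0.500453)(0.983962)(0.955588) = 0.316122
φ₂ = asin(0.316122) = 0.321639 rad = 18.429°.
For the longitude increment, Δλ = atan2( sin θ sin δ cos φ₁, cos δ − sin φ₁ sin φ₂ ) = atan2(-0.145122, 0.452067) = -17.798°.
Hence λ₂ = -22.191° + -17.798° = -39.989°.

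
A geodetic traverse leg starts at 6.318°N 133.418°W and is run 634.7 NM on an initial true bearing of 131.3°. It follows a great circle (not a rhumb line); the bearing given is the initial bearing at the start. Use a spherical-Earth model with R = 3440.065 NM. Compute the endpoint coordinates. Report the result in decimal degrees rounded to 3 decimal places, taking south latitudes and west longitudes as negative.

Central angle δ = d/R = 0.184502 rad.
Converting: φ₁ = 0.110270 rad, θ = 2.291617 rad.
sin φ₂ = sin φ₁ cos δ + cos φ₁ sin δ cos θ = (0.110047)(0.983028) + (0.993926)(0.183457)(-0.660002) = -0.012168
φ₂ = asin(-0.012168) = -0.012168 rad = -0.697°.
Δλ = atan2( sin θ sin δ cos φ₁ , cos δ − sin φ₁ sin φ₂ ) = atan2(0.136988, 0.984367) = 0.138275 rad = 7.923°.
Hence λ₂ = -133.418° + 7.923° = -125.495°.

latitude -0.697°, longitude -125.495°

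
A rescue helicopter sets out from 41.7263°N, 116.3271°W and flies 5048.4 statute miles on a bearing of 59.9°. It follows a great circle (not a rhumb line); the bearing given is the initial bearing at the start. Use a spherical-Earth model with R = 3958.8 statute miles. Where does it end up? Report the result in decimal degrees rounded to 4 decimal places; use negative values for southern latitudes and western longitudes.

latitude 33.4995°, longitude -19.3061°

Central angle δ = d/R = 1.275235 rad.
Start latitude φ₁ = 0.728261 rad; initial bearing θ = 1.045452 rad.
Applying the spherical law of cosines for sides, sin φ₂ = sin φ₁ cos δ + cos φ₁ sin δ cos θ = 0.551930, so φ₂ = 33.4995°.
For the longitude increment, Δλ = atan2( sin θ sin δ cos φ₁, cos δ − sin φ₁ sin φ₂ ) = atan2(0.617693, -0.076073) = 97.0210°.
λ₂ = λ₁ + Δλ = -19.3061°.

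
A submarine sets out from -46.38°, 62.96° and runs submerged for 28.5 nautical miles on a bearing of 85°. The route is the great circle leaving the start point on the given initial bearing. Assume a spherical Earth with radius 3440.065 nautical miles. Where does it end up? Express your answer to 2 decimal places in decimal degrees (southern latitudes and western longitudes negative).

Angular distance δ = d/R = 28.5 / 3440.065 = 0.008285 rad.
Start latitude φ₁ = -0.809484 rad; initial bearing θ = 1.483530 rad.
Applying the spherical law of cosines for sides, sin φ₂ = sin φ₁ cos δ + cos φ₁ sin δ cos θ = -0.723408, so φ₂ = -46.34°.
Then Δλ = atan2(0.005694, 0.476268) = 0.011954 rad, from sin θ sin δ cos φ₁ over cos δ − sin φ₁ sin φ₂.
λ₂ = λ₁ + Δλ = 63.64°.

latitude -46.34°, longitude 63.64°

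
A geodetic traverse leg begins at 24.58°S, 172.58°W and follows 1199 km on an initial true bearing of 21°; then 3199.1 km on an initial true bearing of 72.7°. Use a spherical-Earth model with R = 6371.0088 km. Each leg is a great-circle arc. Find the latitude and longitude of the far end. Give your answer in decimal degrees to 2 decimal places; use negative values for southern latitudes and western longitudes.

Apply the spherical direct solution leg by leg, carrying full precision between legs.
Leg 1: from (-24.58°, -172.58°), δ = 1199/6371.0088 = 0.188196 rad, θ = 21° → φ = -14.46°, λ = -168.61°.
Leg 2: from (-14.46°, -168.61°), δ = 3199.1/6371.0088 = 0.502134 rad, θ = 72.7° → φ = -4.61°, λ = -141.16°.

latitude -4.61°, longitude -141.16°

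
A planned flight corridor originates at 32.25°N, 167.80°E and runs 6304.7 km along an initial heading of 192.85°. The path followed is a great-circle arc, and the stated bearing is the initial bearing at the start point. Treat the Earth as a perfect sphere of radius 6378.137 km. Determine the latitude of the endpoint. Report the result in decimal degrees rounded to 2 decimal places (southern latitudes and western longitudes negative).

latitude -23.28°

Central angle δ = d/R = 0.988486 rad.
Converting: φ₁ = 0.562869 rad, θ = 3.365867 rad.
Applying the spherical law of cosines for sides, sin φ₂ = sin φ₁ cos δ + cos φ₁ sin δ cos θ = -0.395193, so φ₂ = -23.28°.
For the longitude increment, Δλ = atan2( sin θ sin δ cos φ₁, cos δ − sin φ₁ sin φ₂ ) = atan2(-0.157091, 0.760836) = -11.67°.
Hence λ₂ = 167.80° + -11.67° = 156.13°.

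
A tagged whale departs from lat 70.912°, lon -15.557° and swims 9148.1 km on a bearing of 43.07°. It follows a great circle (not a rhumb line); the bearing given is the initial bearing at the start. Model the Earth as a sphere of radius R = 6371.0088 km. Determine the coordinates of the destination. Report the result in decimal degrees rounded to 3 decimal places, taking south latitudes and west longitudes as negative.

δ = 9148.1/6371.0088 = 1.435895 rad (82.2707°).
Converting: φ₁ = 1.237648 rad, θ = 0.751713 rad.
sin φ₂ = sin φ₁ cos δ + cos φ₁ sin δ cos θ = (0.945017)(0.134492) + (0.327020)(0.990915)(0.730520) = 0.363822
φ₂ = asin(0.363822) = 0.372368 rad = 21.335°.
Δλ = atan2( sin θ sin δ cos φ₁ , cos δ − sin φ₁ sin φ₂ ) = atan2(0.221290, -0.209326) = 2.328417 rad = 133.408°.
Hence λ₂ = -15.557° + 133.408° = 117.851°.

latitude 21.335°, longitude 117.851°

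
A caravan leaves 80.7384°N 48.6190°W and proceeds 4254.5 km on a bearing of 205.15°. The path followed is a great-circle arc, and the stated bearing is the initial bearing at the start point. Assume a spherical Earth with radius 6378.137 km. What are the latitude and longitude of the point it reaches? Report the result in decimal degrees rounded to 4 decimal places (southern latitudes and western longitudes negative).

Central angle δ = d/R = 0.667044 rad.
Converting: φ₁ = 1.409151 rad, θ = 3.580543 rad.
Destination latitude: φ₂ = arcsin( sin φ₁ cos δ + cos φ₁ sin δ cos θ ) = arcsin(0.685281) = 43.2577°.
Then Δλ = atan2(-0.042316, 0.109306) = -0.369367 rad, from sin θ sin δ cos φ₁ over cos δ − sin φ₁ sin φ₂.
λ₂ = -48.6190° + -21.1632° = -69.7822°.

latitude 43.2577°, longitude -69.7822°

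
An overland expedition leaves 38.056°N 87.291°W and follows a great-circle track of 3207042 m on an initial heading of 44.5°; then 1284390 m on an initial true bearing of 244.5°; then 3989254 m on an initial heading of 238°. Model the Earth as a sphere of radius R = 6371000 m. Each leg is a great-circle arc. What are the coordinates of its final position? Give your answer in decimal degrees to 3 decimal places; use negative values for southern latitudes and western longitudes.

latitude 23.289°, longitude -100.447°

Apply the spherical direct solution leg by leg, carrying full precision between legs.
Leg 1: from (38.056°, -87.291°), δ = 3207042/6371000 = 0.503381 rad, θ = 44.5° → φ = 54.183°, λ = -51.997°.
Leg 2: from (54.183°, -51.997°), δ = 1284390/6371000 = 0.201599 rad, θ = 244.5° → φ = 48.075°, λ = -67.691°.
Leg 3: from (48.075°, -67.691°), δ = 3989254/6371000 = 0.626158 rad, θ = 238° → φ = 23.289°, λ = -100.447°.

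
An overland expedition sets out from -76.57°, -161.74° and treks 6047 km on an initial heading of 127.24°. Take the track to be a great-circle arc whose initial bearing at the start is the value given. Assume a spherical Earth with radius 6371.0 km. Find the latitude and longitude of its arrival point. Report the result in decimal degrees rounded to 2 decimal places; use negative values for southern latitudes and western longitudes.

δ = 6047/6371 = 0.949145 rad (54.3820°).
Start latitude φ₁ = -1.336399 rad; initial bearing θ = 2.220757 rad.
sin φ₂ = sin φ₁ cos δ + cos φ₁ sin δ cos θ = (-0.972654)(0.582379) + (0.232257)(0.812918)(-0.605155) = -0.680710
φ₂ = asin(-0.680710) = -0.748732 rad = -42.90°.
For the longitude increment, Δλ = atan2( sin θ sin δ cos φ₁, cos δ − sin φ₁ sin φ₂ ) = atan2(0.150310, -0.079717) = 117.94°.
Hence λ₂ = -161.74° + 117.94° = -43.80°.

latitude -42.90°, longitude -43.80°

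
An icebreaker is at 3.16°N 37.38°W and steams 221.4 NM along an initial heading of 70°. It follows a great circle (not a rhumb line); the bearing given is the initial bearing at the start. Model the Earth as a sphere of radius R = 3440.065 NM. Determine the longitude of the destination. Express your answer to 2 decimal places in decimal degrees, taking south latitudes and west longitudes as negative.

longitude -33.90°

The arc subtends δ = 221.4/3440.065 = 0.064359 rad at the centre.
Start latitude φ₁ = 0.055152 rad; initial bearing θ = 1.221730 rad.
sin φ₂ = sin φ₁ cos δ + cos φ₁ sin δ cos θ = (0.055124)(0.997930) + (0.998479)(0.064315)(0.342020) = 0.076974
φ₂ = asin(0.076974) = 0.077050 rad = 4.41°.
For the longitude increment, Δλ = atan2( sin θ sin δ cos φ₁, cos δ − sin φ₁ sin φ₂ ) = atan2(0.060344, 0.993687) = 3.48°.
λ₂ = λ₁ + Δλ = -33.90°.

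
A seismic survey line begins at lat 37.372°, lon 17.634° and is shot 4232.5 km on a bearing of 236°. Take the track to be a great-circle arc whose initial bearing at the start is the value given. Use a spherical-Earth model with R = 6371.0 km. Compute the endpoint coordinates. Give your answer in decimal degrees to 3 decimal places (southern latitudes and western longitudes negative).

latitude 11.766°, longitude -13.839°

Central angle δ = d/R = 0.664338 rad.
Converting: φ₁ = 0.652264 rad, θ = 4.118977 rad.
Applying the spherical law of cosines for sides, sin φ₂ = sin φ₁ cos δ + cos φ₁ sin δ cos θ = 0.203909, so φ₂ = 11.766°.
Then Δλ = atan2(-0.406204, 0.663555) = -0.549315 rad, from sin θ sin δ cos φ₁ over cos δ − sin φ₁ sin φ₂.
Hence λ₂ = 17.634° + -31.473° = -13.839°.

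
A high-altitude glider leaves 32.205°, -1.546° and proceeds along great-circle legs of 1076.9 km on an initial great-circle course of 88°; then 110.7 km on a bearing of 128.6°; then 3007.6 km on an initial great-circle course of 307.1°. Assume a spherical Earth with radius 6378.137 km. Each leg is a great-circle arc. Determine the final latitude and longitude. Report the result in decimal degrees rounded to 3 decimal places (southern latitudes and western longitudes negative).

Apply the spherical direct solution leg by leg, carrying full precision between legs.
Leg 1: from (32.205°, -1.546°), δ = 1076.9/6378.137 = 0.168842 rad, θ = 88° → φ = 32.028°, λ = 9.879°.
Leg 2: from (32.028°, 9.879°), δ = 110.7/6378.137 = 0.017356 rad, θ = 128.6° → φ = 31.404°, λ = 10.790°.
Leg 3: from (31.404°, 10.790°), δ = 3007.6/6378.137 = 0.471548 rad, θ = 307.1° → φ = 44.273°, λ = -19.609°.

latitude 44.273°, longitude -19.609°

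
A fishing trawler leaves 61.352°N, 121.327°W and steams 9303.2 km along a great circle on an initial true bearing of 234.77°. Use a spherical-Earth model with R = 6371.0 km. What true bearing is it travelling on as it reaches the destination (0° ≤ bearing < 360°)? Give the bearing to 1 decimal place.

final bearing 203.5°

δ = 9303.2/6371 = 1.460242 rad (83.6657°).
Converting: φ₁ = 1.070794 rad, θ = 4.097509 rad.
Destination latitude: φ₂ = arcsin( sin φ₁ cos δ + cos φ₁ sin δ cos θ ) = arcsin(-0.178051) = -10.256°.
For the longitude increment, Δλ = atan2( sin θ sin δ cos φ₁, cos δ − sin φ₁ sin φ₂ ) = atan2(-0.389226, 0.266584) = -55.592°.
λ₂ = -121.327° + -55.592° = -176.919°.
The forward bearing on arrival equals the back-azimuth from the destination plus 180°.
Back-azimuth from P₂ (-10.3°, -176.9°) to P₁ (61.4°, -121.3°), with Δλ' = λ₁ − λ₂ = 55.6°: atan2( sin Δλ' cos φ₁ , cos φ₂ sin φ₁ − sin φ₂ cos φ₁ cos Δλ' ) = 23.5°.
Final bearing = (23.5° + 180°) mod 360° = 203.5°.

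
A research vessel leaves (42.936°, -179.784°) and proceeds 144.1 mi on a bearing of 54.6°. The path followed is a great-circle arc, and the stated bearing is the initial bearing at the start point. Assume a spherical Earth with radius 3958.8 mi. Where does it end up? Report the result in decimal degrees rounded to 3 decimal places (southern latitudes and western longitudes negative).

latitude 44.120°, longitude -177.416°

Central angle δ = d/R = 0.036400 rad.
Converting: φ₁ = 0.749375 rad, θ = 0.952950 rad.
Destination latitude: φ₂ = arcsin( sin φ₁ cos δ + cos φ₁ sin δ cos θ ) = arcsin(0.696164) = 44.120°.
For the longitude increment, Δλ = atan2( sin θ sin δ cos φ₁, cos δ − sin φ₁ sin φ₂ ) = atan2(0.021717, 0.525124) = 2.368°.
Hence λ₂ = -179.784° + 2.368° = -177.416°.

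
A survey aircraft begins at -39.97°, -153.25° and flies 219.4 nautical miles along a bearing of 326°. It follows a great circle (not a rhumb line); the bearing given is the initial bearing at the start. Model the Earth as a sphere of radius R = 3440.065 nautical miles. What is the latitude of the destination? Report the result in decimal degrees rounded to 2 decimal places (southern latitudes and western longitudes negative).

latitude -36.91°

Central angle δ = d/R = 0.063778 rad.
Start latitude φ₁ = -0.697608 rad; initial bearing θ = 5.689773 rad.
Destination latitude: φ₂ = arcsin( sin φ₁ cos δ + cos φ₁ sin δ cos θ ) = arcsin(-0.600586) = -36.91°.
Then Δλ = atan2(-0.027314, 0.612159) = -0.044589 rad, from sin θ sin δ cos φ₁ over cos δ − sin φ₁ sin φ₂.
Hence λ₂ = -153.25° + -2.55° = -155.80°.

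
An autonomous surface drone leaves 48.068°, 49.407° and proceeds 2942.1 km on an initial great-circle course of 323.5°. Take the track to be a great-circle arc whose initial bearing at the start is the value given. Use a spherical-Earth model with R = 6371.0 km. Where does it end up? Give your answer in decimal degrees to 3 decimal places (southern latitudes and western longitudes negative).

latitude 64.871°, longitude 10.791°

The arc subtends δ = 2942.1/6371 = 0.461796 rad at the centre.
Converting: φ₁ = 0.838945 rad, θ = 5.646140 rad.
sin φ₂ = sin φ₁ cos δ + cos φ₁ sin δ cos θ = (0.743938)(0.895254) + (0.668248)(0.445556)(0.803857) = 0.905356
φ₂ = asin(0.905356) = 1.132217 rad = 64.871°.
Then Δλ = atan2(-0.177104, 0.221725) = -0.673981 rad, from sin θ sin δ cos φ₁ over cos δ − sin φ₁ sin φ₂.
Hence λ₂ = 49.407° + -38.616° = 10.791°.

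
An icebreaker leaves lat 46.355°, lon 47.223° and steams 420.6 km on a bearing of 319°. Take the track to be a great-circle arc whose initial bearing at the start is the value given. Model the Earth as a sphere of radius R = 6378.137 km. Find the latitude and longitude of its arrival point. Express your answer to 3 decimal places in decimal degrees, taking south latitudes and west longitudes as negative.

latitude 49.146°, longitude 43.434°

The arc subtends δ = 420.6/6378.137 = 0.065944 rad at the centre.
Converting: φ₁ = 0.809047 rad, θ = 5.567600 rad.
sin φ₂ = sin φ₁ cos δ + cos φ₁ sin δ cos θ = (0.723630)(0.997826) + (0.690188)(0.065896)(0.754710) = 0.756382
φ₂ = asin(0.756382) = 0.857764 rad = 49.146°.
Then Δλ = atan2(-0.029838, 0.450486) = -0.066139 rad, from sin θ sin δ cos φ₁ over cos δ − sin φ₁ sin φ₂.
Hence λ₂ = 47.223° + -3.789° = 43.434°.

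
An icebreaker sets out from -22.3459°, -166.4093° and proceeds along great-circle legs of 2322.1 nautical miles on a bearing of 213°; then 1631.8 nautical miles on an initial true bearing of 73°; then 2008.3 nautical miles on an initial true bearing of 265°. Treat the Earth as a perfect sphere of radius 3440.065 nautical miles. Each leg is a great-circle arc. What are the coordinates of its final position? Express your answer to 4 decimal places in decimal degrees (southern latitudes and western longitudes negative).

Apply the spherical direct solution leg by leg, carrying full precision between legs.
Leg 1: from (-22.3459°, -166.4093°), δ = 2322.1/3440.065 = 0.675016 rad, θ = 213° → φ = -51.4032°, λ = 160.5266°.
Leg 2: from (-51.4032°, 160.5266°), δ = 1631.8/3440.065 = 0.474352 rad, θ = 73° → φ = -37.7309°, λ = -165.9491°.
Leg 3: from (-37.7309°, -165.9491°), δ = 2008.3/3440.065 = 0.583797 rad, θ = 265° → φ = -33.2706°, λ = 152.9987°.

latitude -33.2706°, longitude 152.9987°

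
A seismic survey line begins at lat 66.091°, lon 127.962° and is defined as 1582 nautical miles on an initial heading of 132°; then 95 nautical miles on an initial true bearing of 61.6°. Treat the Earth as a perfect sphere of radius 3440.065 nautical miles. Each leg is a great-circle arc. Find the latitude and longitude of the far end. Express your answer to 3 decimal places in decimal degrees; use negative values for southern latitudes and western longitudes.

latitude 45.071°, longitude 157.393°

Apply the spherical direct solution leg by leg, carrying full precision between legs.
Leg 1: from (66.091°, 127.962°), δ = 1582/3440.065 = 0.459875 rad, θ = 132° → φ = 44.335°, λ = 155.422°.
Leg 2: from (44.335°, 155.422°), δ = 95/3440.065 = 0.027616 rad, θ = 61.6° → φ = 45.071°, λ = 157.393°.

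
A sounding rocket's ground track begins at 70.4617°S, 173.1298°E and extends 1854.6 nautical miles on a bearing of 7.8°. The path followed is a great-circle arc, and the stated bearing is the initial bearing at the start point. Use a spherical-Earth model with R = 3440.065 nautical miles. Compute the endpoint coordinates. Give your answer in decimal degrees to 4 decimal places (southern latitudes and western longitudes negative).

latitude -39.6907°, longitude 178.3247°

Central angle δ = d/R = 0.539118 rad.
Start latitude φ₁ = -1.229789 rad; initial bearing θ = 0.136136 rad.
Applying the spherical law of cosines for sides, sin φ₂ = sin φ₁ cos δ + cos φ₁ sin δ cos θ = -0.638643, so φ₂ = -39.6907°.
For the longitude increment, Δλ = atan2( sin θ sin δ cos φ₁, cos δ − sin φ₁ sin φ₂ ) = atan2(0.023301, 0.256293) = 5.1949°.
λ₂ = 173.1298° + 5.1949° = 178.3247°.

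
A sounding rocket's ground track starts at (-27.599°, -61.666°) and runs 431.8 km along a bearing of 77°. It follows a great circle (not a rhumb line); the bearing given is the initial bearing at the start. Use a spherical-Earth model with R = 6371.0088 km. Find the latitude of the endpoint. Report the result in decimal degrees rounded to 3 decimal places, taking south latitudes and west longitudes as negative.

latitude -26.661°

Central angle δ = d/R = 0.067776 rad.
Converting: φ₁ = -0.481693 rad, θ = 1.343904 rad.
sin φ₂ = sin φ₁ cos δ + cos φ₁ sin δ cos θ = (-0.463281)(0.997704) + (0.886212)(0.067724)(0.224951) = -0.448716
φ₂ = asin(-0.448716) = -0.465328 rad = -26.661°.
Δλ = atan2( sin θ sin δ cos φ₁ , cos δ − sin φ₁ sin φ₂ ) = atan2(0.058479, 0.789823) = 0.073906 rad = 4.235°.
λ₂ = λ₁ + Δλ = -57.431°.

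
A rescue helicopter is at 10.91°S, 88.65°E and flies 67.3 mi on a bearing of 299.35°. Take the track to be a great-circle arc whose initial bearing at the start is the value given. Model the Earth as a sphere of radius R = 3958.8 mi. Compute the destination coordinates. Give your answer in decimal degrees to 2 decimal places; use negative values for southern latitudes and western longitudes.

Angular distance δ = d/R = 67.3 / 3958.8 = 0.017000 rad.
Converting: φ₁ = -0.190415 rad, θ = 5.224643 rad.
Destination latitude: φ₂ = arcsin( sin φ₁ cos δ + cos φ₁ sin δ cos θ ) = arcsin(-0.181058) = -10.43°.
Δλ = atan2( sin θ sin δ cos φ₁ , cos δ − sin φ₁ sin φ₂ ) = atan2(-0.014549, 0.965587) = -0.015067 rad = -0.86°.
λ₂ = λ₁ + Δλ = 87.79°.

latitude -10.43°, longitude 87.79°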